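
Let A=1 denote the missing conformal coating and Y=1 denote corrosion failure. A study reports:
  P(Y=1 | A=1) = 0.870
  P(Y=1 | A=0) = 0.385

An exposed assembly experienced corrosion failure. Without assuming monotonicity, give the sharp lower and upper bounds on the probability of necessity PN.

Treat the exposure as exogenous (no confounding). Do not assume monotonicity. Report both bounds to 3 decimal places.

0.557 ≤ PN ≤ 0.707

Let p₁ = 0.87, p₀ = 0.385.
Under exogeneity alone the bounds on PN are max{0,(p₁−p₀)/p₁} ≤ PN ≤ min{1,(1−p₀)/p₁}.
  lower = (p₁ − p₀)/p₁ = 0.485 / 0.87 ≈ 0.5575
  upper = min{1, (1 − p₀)/p₁} = 0.615 / 0.87 ≈ 0.7069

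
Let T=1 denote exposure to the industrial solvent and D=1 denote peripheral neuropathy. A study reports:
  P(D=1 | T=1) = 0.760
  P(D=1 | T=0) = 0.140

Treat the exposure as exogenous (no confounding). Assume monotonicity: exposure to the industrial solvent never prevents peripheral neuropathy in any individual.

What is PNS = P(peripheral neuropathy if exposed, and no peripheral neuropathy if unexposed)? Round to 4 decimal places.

Let p₁ = 0.76, p₀ = 0.14.
Under exogeneity and monotonicity, PNS = p₁ − p₀.
PNS = 0.76 − 0.14 = 0.62

PNS ≈ 0.6200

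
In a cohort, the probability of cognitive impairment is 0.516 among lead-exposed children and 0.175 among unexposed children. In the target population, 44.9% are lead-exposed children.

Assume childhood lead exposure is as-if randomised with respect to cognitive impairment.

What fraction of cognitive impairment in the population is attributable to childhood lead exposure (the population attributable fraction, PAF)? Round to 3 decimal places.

PAF ≈ 0.467

Let p₁ = 0.516, p₀ = 0.175.
Overall risk P(Y=1) = π·p₁ + (1−π)·p₀ = 0.449×0.516 + 0.551×0.175 = 0.32811.
Under exogeneity, PAF = [P(Y=1) − p₀] / P(Y=1).
PAF = (0.32811 − 0.175) / 0.32811 ≈ 0.4666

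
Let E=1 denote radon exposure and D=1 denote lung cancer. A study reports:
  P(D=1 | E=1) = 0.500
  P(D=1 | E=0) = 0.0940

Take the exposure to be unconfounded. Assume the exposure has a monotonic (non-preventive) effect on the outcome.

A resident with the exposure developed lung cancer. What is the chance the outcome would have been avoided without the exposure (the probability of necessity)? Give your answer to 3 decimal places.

PN ≈ 0.812

Let p₁ = 0.5, p₀ = 0.094.
Under exogeneity and monotonicity, PN = (p₁ − p₀) / p₁.
PN = (0.5 − 0.094) / 0.5 = 0.406 / 0.5 ≈ 0.8120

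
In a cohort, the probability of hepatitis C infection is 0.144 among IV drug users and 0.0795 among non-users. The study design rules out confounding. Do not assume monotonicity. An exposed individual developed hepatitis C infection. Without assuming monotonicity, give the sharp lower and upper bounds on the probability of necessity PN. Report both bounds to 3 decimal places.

Let p₁ = 0.144, p₀ = 0.0795.
Under exogeneity alone the bounds on PN are max{0,(p₁−p₀)/p₁} ≤ PN ≤ min{1,(1−p₀)/p₁}.
  lower = (p₁ − p₀)/p₁ = 0.0645 / 0.144 ≈ 0.4479
  upper = min{1, (1 − p₀)/p₁} = 0.9205 / 0.144 ≈ 6.3924 → capped at 1

0.448 ≤ PN ≤ 1.000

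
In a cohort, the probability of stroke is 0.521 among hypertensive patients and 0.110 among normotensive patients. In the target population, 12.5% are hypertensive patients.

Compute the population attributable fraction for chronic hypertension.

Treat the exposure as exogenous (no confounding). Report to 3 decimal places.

Let p₁ = 0.521, p₀ = 0.11.
Overall risk P(Y=1) = π·p₁ + (1−π)·p₀ = 0.125×0.521 + 0.875×0.11 = 0.16137.
Under exogeneity, PAF = [P(Y=1) − p₀] / P(Y=1).
PAF = (0.16137 − 0.11) / 0.16137 ≈ 0.3184

PAF ≈ 0.318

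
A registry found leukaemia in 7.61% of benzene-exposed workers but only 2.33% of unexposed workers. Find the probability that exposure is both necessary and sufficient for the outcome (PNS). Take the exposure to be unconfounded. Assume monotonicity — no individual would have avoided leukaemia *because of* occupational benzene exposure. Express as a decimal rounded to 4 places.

p₁ = 0.0761, p₀ = 0.0233.
Under exogeneity and monotonicity, PNS = p₁ − p₀.
PNS = 0.0761 − 0.0233 = 0.0528

PNS ≈ 0.0528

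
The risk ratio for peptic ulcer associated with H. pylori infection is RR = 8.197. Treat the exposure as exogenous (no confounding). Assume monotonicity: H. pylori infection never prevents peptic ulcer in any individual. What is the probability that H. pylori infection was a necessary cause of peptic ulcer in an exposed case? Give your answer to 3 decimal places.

PN ≈ 0.878

Under exogeneity and monotonicity, PN = (RR − 1) / RR = 1 − 1/RR.
PN = (8.197 − 1) / 8.197 = 7.197 / 8.197 ≈ 0.8780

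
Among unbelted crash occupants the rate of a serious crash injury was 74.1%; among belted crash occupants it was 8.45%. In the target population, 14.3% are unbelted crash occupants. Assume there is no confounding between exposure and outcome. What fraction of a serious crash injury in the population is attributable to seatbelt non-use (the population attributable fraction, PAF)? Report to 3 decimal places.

p₁ = 0.741, p₀ = 0.0845.
Overall risk P(Y=1) = π·p₁ + (1−π)·p₀ = 0.143×0.741 + 0.857×0.0845 = 0.17838.
Under exogeneity, PAF = [P(Y=1) − p₀] / P(Y=1).
PAF = (0.17838 − 0.0845) / 0.17838 ≈ 0.5263

PAF ≈ 0.526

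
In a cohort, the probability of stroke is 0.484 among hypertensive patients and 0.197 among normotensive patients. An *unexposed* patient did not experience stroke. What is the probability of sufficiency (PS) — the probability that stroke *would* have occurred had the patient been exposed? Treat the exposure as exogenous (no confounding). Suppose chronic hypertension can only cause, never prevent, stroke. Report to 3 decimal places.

PS ≈ 0.357

Let p₁ = 0.484, p₀ = 0.197.
Under exogeneity and monotonicity, PS = (p₁ − p₀) / (1 − p₀).
PS = (0.484 − 0.197) / (1 − 0.197) = 0.287 / 0.803 ≈ 0.3574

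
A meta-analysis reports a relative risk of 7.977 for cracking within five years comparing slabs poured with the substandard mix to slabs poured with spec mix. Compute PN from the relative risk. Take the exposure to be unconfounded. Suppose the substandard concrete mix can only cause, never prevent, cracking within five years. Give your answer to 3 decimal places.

Under exogeneity and monotonicity, PN = (RR − 1) / RR = 1 − 1/RR.
PN = (7.977 − 1) / 7.977 = 6.977 / 7.977 ≈ 0.8746

PN ≈ 0.875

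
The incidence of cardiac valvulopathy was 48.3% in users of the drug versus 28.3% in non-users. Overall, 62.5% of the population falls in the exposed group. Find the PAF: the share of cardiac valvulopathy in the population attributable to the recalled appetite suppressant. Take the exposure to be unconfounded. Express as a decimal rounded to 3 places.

PAF ≈ 0.306

p₁ = 0.483, p₀ = 0.283.
Overall risk P(Y=1) = π·p₁ + (1−π)·p₀ = 0.625×0.483 + 0.375×0.283 = 0.408.
Under exogeneity, PAF = [P(Y=1) − p₀] / P(Y=1).
PAF = (0.408 − 0.283) / 0.408 ≈ 0.3064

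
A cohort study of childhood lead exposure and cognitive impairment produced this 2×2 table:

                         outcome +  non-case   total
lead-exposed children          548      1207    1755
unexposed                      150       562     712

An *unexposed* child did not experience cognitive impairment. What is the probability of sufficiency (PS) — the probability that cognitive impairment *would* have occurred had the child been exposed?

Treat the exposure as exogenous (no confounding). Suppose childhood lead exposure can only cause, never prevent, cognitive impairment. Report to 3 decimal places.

p₁ = P(outcome | exposed) = 548/1755 = 0.31225
p₀ = P(outcome | unexposed) = 150/712 = 0.21067
Under exogeneity and monotonicity, PS = (p₁ − p₀)/(1 − p₀).
PS = (0.31225 − 0.21067) / 0.78933 ≈ 0.1287

PS ≈ 0.129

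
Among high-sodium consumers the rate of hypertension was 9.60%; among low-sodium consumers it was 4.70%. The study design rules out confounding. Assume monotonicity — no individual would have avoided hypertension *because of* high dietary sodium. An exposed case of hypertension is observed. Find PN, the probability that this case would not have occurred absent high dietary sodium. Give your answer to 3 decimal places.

p₁ = 0.096, p₀ = 0.047.
Under exogeneity and monotonicity, PN = (p₁ − p₀) / p₁.
PN = (0.096 − 0.047) / 0.096 = 0.049 / 0.096 ≈ 0.5104

PN ≈ 0.510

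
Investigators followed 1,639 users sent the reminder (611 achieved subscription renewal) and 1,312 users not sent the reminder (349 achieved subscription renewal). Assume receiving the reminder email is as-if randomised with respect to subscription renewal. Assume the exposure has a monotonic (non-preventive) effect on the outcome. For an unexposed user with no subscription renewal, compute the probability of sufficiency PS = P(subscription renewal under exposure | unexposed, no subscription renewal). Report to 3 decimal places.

PS ≈ 0.145

p₁ = P(outcome | exposed) = 611/1639 = 0.37279
p₀ = P(outcome | unexposed) = 349/1312 = 0.26601
Under exogeneity and monotonicity, PS = (p₁ − p₀) / (1 − p₀).
PS = (0.37279 − 0.26601) / (1 − 0.26601) = 0.10678 / 0.73399 ≈ 0.1455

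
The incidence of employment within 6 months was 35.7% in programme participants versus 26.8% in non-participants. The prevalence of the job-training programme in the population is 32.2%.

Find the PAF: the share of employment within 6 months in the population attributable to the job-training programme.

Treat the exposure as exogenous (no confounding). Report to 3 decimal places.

PAF ≈ 0.097

p₁ = 0.357, p₀ = 0.268.
Overall risk P(Y=1) = π·p₁ + (1−π)·p₀ = 0.322×0.357 + 0.678×0.268 = 0.29666.
Under exogeneity, PAF = [P(Y=1) − p₀] / P(Y=1).
PAF = (0.29666 − 0.268) / 0.29666 ≈ 0.0966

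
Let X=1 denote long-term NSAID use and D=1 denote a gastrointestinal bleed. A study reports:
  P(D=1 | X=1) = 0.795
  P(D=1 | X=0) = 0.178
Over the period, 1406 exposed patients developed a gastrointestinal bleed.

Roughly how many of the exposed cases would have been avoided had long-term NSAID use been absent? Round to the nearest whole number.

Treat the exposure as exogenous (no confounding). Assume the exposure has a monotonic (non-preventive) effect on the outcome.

about 1091 cases

Let p₁ = 0.795, p₀ = 0.178.
PN = (p₁ − p₀)/p₁ = (0.795 − 0.178) / 0.795 ≈ 0.77610.
Attributable cases ≈ PN × (exposed cases) = 0.77610 × 1406 ≈ 1091.20.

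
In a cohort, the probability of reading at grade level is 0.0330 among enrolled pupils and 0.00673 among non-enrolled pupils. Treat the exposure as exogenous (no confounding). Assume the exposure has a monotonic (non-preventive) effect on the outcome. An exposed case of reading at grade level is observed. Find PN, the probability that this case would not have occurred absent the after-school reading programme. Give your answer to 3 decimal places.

Let p₁ = 0.033, p₀ = 0.00673.
Under exogeneity and monotonicity, PN = (p₁ − p₀) / p₁.
PN = (0.033 − 0.00673) / 0.033 = 0.02627 / 0.033 ≈ 0.7961

PN ≈ 0.796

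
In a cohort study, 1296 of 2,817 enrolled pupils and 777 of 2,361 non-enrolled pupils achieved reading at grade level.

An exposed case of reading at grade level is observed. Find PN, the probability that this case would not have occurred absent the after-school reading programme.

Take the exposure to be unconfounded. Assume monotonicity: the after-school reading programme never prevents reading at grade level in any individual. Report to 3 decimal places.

PN ≈ 0.285

p₁ = P(outcome | exposed) = 1296/2817 = 0.46006
p₀ = P(outcome | unexposed) = 777/2361 = 0.3291
Under exogeneity and monotonicity, PN = (p₁ − p₀) / p₁.
PN = (0.46006 − 0.3291) / 0.46006 = 0.13097 / 0.46006 ≈ 0.2847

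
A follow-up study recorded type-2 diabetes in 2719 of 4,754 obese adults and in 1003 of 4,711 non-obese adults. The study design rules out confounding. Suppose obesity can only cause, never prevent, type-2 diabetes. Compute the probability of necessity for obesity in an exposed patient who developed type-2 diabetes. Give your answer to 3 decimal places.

PN ≈ 0.628

p₁ = P(outcome | exposed) = 2719/4754 = 0.57194
p₀ = P(outcome | unexposed) = 1003/4711 = 0.21291
Under exogeneity and monotonicity, PN = (p₁ − p₀) / p₁.
PN = (0.57194 − 0.21291) / 0.57194 = 0.35903 / 0.57194 ≈ 0.6277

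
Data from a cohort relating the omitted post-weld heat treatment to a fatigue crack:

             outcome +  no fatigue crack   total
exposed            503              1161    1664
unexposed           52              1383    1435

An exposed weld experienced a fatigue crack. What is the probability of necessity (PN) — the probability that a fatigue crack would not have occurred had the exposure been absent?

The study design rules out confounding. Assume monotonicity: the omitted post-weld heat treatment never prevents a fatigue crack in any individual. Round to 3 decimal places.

PN ≈ 0.880

p₁ = P(outcome | exposed) = 503/1664 = 0.30228
p₀ = P(outcome | unexposed) = 52/1435 = 0.036237
Under exogeneity and monotonicity, PN = (p₁ − p₀) / p₁.
PN = (0.30228 − 0.036237) / 0.30228 = 0.26605 / 0.30228 ≈ 0.8801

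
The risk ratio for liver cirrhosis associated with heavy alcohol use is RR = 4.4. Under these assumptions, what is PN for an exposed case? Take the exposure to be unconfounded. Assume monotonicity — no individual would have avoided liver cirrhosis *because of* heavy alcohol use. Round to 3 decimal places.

Under exogeneity and monotonicity, PN = (RR − 1) / RR = 1 − 1/RR.
PN = (4.4 − 1) / 4.4 = 3.4 / 4.4 ≈ 0.7727

PN ≈ 0.773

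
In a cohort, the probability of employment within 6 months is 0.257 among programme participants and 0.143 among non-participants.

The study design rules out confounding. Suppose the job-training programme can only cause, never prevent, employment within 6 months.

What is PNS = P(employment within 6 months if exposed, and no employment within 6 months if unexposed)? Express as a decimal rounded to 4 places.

PNS ≈ 0.1140

Let p₁ = 0.257, p₀ = 0.143.
Under exogeneity and monotonicity, PNS = p₁ − p₀.
PNS = 0.257 − 0.143 = 0.114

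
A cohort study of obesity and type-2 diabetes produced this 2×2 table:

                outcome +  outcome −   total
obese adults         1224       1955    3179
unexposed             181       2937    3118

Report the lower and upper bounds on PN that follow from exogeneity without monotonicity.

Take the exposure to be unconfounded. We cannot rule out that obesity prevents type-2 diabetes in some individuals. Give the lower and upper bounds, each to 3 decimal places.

0.849 ≤ PN ≤ 1.000

p₁ = P(outcome | exposed) = 1224/3179 = 0.38503
p₀ = P(outcome | unexposed) = 181/3118 = 0.05805
Under exogeneity alone the bounds on PN are max{0,(p₁−p₀)/p₁} ≤ PN ≤ min{1,(1−p₀)/p₁}.
  lower = (p₁ − p₀)/p₁ = 0.32698 / 0.38503 ≈ 0.8492
  upper = min{1, (1 − p₀)/p₁} = 0.94195 / 0.38503 ≈ 2.4465 → capped at 1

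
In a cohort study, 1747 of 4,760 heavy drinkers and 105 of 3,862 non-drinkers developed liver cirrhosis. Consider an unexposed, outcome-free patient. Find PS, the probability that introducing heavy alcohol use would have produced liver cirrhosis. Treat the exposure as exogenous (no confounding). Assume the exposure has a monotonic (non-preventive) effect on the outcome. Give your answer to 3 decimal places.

p₁ = P(outcome | exposed) = 1747/4760 = 0.36702
p₀ = P(outcome | unexposed) = 105/3862 = 0.027188
Under exogeneity and monotonicity, PS = (p₁ − p₀) / (1 − p₀).
PS = (0.36702 − 0.027188) / (1 − 0.027188) = 0.33983 / 0.97281 ≈ 0.3493

PS ≈ 0.349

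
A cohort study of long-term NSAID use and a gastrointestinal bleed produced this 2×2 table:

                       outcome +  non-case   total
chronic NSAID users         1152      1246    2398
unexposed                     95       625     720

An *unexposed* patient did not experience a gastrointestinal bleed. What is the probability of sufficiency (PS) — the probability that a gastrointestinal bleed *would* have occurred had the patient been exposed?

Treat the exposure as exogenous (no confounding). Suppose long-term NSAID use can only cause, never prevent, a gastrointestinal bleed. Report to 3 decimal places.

p₁ = P(outcome | exposed) = 1152/2398 = 0.4804
p₀ = P(outcome | unexposed) = 95/720 = 0.13194
Under exogeneity and monotonicity, PS = (p₁ − p₀)/(1 − p₀).
PS = (0.4804 − 0.13194) / 0.86806 ≈ 0.4014

PS ≈ 0.401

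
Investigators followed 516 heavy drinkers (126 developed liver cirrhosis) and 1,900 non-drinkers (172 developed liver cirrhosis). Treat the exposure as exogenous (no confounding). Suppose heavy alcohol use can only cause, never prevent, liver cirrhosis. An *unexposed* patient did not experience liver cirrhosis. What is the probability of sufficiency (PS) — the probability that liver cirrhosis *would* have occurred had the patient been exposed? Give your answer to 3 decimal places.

PS ≈ 0.169

p₁ = P(outcome | exposed) = 126/516 = 0.24419
p₀ = P(outcome | unexposed) = 172/1900 = 0.090526
Under exogeneity and monotonicity, PS = (p₁ − p₀) / (1 − p₀).
PS = (0.24419 − 0.090526) / (1 − 0.090526) = 0.15366 / 0.90947 ≈ 0.1690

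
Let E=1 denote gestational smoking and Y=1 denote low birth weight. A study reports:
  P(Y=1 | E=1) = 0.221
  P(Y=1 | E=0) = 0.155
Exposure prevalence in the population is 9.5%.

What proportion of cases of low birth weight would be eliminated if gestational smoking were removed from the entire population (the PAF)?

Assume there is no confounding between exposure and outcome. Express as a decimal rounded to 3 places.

Let p₁ = 0.221, p₀ = 0.155.
Overall risk P(Y=1) = π·p₁ + (1−π)·p₀ = 0.095×0.221 + 0.905×0.155 = 0.16127.
Under exogeneity, PAF = [P(Y=1) − p₀] / P(Y=1).
PAF = (0.16127 − 0.155) / 0.16127 ≈ 0.0389

PAF ≈ 0.039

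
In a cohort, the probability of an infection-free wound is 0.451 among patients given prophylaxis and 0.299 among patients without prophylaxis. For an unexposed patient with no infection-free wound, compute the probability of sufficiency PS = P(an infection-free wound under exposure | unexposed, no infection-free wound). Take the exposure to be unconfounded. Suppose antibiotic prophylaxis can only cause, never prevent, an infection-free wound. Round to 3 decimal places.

PS ≈ 0.217

Let p₁ = 0.451, p₀ = 0.299.
Under exogeneity and monotonicity, PS = (p₁ − p₀) / (1 − p₀).
PS = (0.451 − 0.299) / (1 − 0.299) = 0.152 / 0.701 ≈ 0.2168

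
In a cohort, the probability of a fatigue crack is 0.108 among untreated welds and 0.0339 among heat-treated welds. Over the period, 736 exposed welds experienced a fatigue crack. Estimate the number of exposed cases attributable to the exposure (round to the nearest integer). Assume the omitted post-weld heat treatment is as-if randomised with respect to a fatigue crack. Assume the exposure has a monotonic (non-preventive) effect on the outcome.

about 505 cases

Let p₁ = 0.108, p₀ = 0.0339.
PN = (p₁ − p₀)/p₁ = (0.108 − 0.0339) / 0.108 ≈ 0.68611.
Attributable cases ≈ PN × (exposed cases) = 0.68611 × 736 ≈ 504.98.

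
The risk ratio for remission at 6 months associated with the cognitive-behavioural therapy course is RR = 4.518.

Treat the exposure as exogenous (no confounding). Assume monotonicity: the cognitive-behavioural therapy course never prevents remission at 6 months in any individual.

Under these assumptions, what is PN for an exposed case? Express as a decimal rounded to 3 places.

PN ≈ 0.779

Under exogeneity and monotonicity, PN = (RR − 1) / RR = 1 − 1/RR.
PN = (4.518 − 1) / 4.518 = 3.518 / 4.518 ≈ 0.7787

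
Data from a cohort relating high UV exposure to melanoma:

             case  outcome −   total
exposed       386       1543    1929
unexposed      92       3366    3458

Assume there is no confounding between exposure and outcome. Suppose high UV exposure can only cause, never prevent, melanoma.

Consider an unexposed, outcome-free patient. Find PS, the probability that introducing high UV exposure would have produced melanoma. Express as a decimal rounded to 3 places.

p₁ = P(outcome | exposed) = 386/1929 = 0.2001
p₀ = P(outcome | unexposed) = 92/3458 = 0.026605
Under exogeneity and monotonicity, PS = (p₁ − p₀) / (1 − p₀).
PS = (0.2001 − 0.026605) / (1 − 0.026605) = 0.1735 / 0.9734 ≈ 0.1782

PS ≈ 0.178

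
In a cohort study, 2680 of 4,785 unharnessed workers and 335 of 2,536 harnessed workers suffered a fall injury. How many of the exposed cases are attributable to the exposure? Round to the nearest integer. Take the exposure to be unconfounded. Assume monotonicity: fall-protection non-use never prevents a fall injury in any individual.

about 2048 cases

p₁ = P(outcome | exposed) = 2680/4785 = 0.56008
p₀ = P(outcome | unexposed) = 335/2536 = 0.1321
PN = (p₁ − p₀)/p₁ = (0.56008 − 0.1321) / 0.56008 ≈ 0.76415.
Attributable cases ≈ PN × (exposed cases) = 0.76415 × 2680 ≈ 2047.91.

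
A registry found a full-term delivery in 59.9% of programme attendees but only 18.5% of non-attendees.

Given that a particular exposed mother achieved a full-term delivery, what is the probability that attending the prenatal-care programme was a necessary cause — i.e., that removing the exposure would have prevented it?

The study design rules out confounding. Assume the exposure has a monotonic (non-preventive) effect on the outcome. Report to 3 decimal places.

PN ≈ 0.691

p₁ = 0.599, p₀ = 0.185.
Under exogeneity and monotonicity, PN = (p₁ − p₀) / p₁.
PN = (0.599 − 0.185) / 0.599 = 0.414 / 0.599 ≈ 0.6912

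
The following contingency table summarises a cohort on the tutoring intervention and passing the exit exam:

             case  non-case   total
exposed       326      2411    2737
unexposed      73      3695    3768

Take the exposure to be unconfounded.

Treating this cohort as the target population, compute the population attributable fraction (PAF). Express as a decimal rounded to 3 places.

p₁ = P(outcome | exposed) = 326/2737 = 0.11911
p₀ = P(outcome | unexposed) = 73/3768 = 0.019374
Exposure prevalence π = 2737/6505 = 0.42075; overall risk P(Y=1) = 0.061337.
Under exogeneity, PAF = [P(Y=1) − p₀]/P(Y=1).
PAF = (0.061337 − 0.019374) / 0.061337 ≈ 0.6841

PAF ≈ 0.684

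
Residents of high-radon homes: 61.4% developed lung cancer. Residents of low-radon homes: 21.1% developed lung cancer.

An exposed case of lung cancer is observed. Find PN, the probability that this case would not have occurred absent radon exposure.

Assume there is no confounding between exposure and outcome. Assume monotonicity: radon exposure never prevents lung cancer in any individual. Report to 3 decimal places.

PN ≈ 0.656

p₁ = 0.614, p₀ = 0.211.
Under exogeneity and monotonicity, PN = (p₁ − p₀) / p₁.
PN = (0.614 − 0.211) / 0.614 = 0.403 / 0.614 ≈ 0.6564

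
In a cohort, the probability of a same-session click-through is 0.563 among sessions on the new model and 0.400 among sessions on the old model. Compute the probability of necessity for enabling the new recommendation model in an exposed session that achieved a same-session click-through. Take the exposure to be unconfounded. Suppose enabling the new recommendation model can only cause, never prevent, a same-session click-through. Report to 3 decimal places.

PN ≈ 0.290

Let p₁ = 0.563, p₀ = 0.4.
Under exogeneity and monotonicity, PN = (p₁ − p₀) / p₁.
PN = (0.563 − 0.4) / 0.563 = 0.163 / 0.563 ≈ 0.2895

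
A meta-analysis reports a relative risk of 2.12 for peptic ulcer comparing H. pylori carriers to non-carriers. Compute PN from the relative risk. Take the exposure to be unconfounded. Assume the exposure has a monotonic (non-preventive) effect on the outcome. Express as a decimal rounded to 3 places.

Under exogeneity and monotonicity, PN = (RR − 1) / RR = 1 − 1/RR.
PN = (2.12 − 1) / 2.12 = 1.12 / 2.12 ≈ 0.5283

PN ≈ 0.528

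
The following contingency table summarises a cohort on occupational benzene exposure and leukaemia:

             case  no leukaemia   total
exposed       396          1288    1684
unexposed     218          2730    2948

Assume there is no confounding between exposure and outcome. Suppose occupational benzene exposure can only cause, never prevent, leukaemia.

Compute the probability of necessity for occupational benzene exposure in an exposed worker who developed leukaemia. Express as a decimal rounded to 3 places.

p₁ = P(outcome | exposed) = 396/1684 = 0.23515
p₀ = P(outcome | unexposed) = 218/2948 = 0.073948
Under exogeneity and monotonicity, PN = (p₁ − p₀) / p₁.
PN = (0.23515 − 0.073948) / 0.23515 = 0.16121 / 0.23515 ≈ 0.6855

PN ≈ 0.686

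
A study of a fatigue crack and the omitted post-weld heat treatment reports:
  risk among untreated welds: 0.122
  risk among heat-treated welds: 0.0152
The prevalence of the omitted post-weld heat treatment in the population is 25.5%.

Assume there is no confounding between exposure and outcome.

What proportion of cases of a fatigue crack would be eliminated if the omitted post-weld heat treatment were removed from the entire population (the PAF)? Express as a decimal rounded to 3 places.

PAF ≈ 0.642

Let p₁ = 0.122, p₀ = 0.0152.
Overall risk P(Y=1) = π·p₁ + (1−π)·p₀ = 0.255×0.122 + 0.745×0.0152 = 0.042434.
Under exogeneity, PAF = [P(Y=1) − p₀] / P(Y=1).
PAF = (0.042434 − 0.0152) / 0.042434 ≈ 0.6418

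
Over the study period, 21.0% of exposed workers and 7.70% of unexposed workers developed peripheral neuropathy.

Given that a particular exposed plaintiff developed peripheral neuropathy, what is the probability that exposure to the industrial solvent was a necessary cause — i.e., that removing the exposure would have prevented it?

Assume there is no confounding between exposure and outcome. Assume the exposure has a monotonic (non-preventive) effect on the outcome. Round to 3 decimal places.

PN ≈ 0.633

p₁ = 0.21, p₀ = 0.077.
Under exogeneity and monotonicity, PN = (p₁ − p₀) / p₁.
PN = (0.21 − 0.077) / 0.21 = 0.133 / 0.21 ≈ 0.6333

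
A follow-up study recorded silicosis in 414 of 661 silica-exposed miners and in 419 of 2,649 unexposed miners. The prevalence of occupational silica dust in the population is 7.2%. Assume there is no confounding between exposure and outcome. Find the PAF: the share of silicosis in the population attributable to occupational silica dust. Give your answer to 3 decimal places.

p₁ = P(outcome | exposed) = 414/661 = 0.62632
p₀ = P(outcome | unexposed) = 419/2649 = 0.15817
Overall risk P(Y=1) = π·p₁ + (1−π)·p₀ = 0.072×0.62632 + 0.928×0.15817 = 0.19188.
Under exogeneity, PAF = [P(Y=1) − p₀] / P(Y=1).
PAF = (0.19188 − 0.15817) / 0.19188 ≈ 0.1757

PAF ≈ 0.176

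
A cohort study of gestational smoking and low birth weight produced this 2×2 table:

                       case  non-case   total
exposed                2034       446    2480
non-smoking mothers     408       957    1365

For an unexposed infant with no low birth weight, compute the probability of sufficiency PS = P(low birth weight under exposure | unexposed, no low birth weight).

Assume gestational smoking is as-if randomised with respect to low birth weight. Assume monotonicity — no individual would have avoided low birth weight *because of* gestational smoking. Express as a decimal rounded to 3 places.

p₁ = P(outcome | exposed) = 2034/2480 = 0.82016
p₀ = P(outcome | unexposed) = 408/1365 = 0.2989
Under exogeneity and monotonicity, PS = (p₁ − p₀)/(1 − p₀).
PS = (0.82016 − 0.2989) / 0.7011 ≈ 0.7435

PS ≈ 0.743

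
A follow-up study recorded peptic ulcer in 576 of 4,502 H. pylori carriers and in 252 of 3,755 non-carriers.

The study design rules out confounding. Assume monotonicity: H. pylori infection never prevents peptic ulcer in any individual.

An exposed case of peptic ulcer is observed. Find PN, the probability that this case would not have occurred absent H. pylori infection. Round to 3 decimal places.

PN ≈ 0.475

p₁ = P(outcome | exposed) = 576/4502 = 0.12794
p₀ = P(outcome | unexposed) = 252/3755 = 0.067111
Under exogeneity and monotonicity, PN = (p₁ − p₀) / p₁.
PN = (0.12794 − 0.067111) / 0.12794 = 0.060833 / 0.12794 ≈ 0.4755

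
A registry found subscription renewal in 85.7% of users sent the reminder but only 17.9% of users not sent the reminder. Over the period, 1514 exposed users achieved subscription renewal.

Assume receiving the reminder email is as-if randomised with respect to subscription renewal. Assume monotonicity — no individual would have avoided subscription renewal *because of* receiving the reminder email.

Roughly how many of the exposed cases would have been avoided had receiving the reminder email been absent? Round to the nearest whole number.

about 1198 cases

p₁ = 0.857, p₀ = 0.179.
PN = (p₁ − p₀)/p₁ = (0.857 − 0.179) / 0.857 ≈ 0.79113.
Attributable cases ≈ PN × (exposed cases) = 0.79113 × 1514 ≈ 1197.77.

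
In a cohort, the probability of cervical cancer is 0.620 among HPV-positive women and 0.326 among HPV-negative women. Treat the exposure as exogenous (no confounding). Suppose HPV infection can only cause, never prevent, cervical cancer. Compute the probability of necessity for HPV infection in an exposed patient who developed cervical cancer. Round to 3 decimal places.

Let p₁ = 0.62, p₀ = 0.326.
Under exogeneity and monotonicity, PN = (p₁ − p₀) / p₁.
PN = (0.62 − 0.326) / 0.62 = 0.294 / 0.62 ≈ 0.4742

PN ≈ 0.474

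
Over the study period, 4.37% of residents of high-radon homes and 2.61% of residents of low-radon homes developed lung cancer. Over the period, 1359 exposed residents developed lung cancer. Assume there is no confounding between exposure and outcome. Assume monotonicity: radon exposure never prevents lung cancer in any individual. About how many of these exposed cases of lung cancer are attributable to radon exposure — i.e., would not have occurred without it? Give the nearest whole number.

p₁ = 0.0437, p₀ = 0.0261.
PN = (p₁ − p₀)/p₁ = (0.0437 − 0.0261) / 0.0437 ≈ 0.40275.
Attributable cases ≈ PN × (exposed cases) = 0.40275 × 1359 ≈ 547.33.

about 547 cases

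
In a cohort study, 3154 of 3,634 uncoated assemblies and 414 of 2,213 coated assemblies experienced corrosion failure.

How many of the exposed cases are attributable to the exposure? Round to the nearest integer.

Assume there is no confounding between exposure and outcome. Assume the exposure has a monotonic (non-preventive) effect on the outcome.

p₁ = P(outcome | exposed) = 3154/3634 = 0.86791
p₀ = P(outcome | unexposed) = 414/2213 = 0.18708
PN = (p₁ − p₀)/p₁ = (0.86791 − 0.18708) / 0.86791 ≈ 0.78445.
Attributable cases ≈ PN × (exposed cases) = 0.78445 × 3154 ≈ 2474.16.

about 2474 cases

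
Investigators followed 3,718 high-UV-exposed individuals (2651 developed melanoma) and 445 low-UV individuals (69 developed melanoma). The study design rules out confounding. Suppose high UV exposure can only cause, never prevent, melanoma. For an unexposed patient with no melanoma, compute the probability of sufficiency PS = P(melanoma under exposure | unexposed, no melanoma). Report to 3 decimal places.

PS ≈ 0.660

p₁ = P(outcome | exposed) = 2651/3718 = 0.71302
p₀ = P(outcome | unexposed) = 69/445 = 0.15506
Under exogeneity and monotonicity, PS = (p₁ − p₀) / (1 − p₀).
PS = (0.71302 − 0.15506) / (1 − 0.15506) = 0.55796 / 0.84494 ≈ 0.6604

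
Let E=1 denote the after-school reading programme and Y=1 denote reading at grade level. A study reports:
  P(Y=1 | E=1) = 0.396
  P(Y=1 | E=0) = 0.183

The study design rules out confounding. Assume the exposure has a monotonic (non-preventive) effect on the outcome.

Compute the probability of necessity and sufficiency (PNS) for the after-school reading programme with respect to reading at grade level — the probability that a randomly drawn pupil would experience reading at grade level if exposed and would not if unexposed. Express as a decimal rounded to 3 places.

Let p₁ = 0.396, p₀ = 0.183.
Under exogeneity and monotonicity, PNS = p₁ − p₀.
PNS = 0.396 − 0.183 = 0.213

PNS ≈ 0.213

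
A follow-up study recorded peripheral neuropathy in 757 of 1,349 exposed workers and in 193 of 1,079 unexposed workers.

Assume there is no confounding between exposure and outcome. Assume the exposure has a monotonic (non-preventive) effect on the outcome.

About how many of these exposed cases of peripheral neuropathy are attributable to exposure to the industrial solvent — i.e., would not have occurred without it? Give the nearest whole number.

p₁ = P(outcome | exposed) = 757/1349 = 0.56116
p₀ = P(outcome | unexposed) = 193/1079 = 0.17887
PN = (p₁ − p₀)/p₁ = (0.56116 − 0.17887) / 0.56116 ≈ 0.68125.
Attributable cases ≈ PN × (exposed cases) = 0.68125 × 757 ≈ 515.71.

about 516 cases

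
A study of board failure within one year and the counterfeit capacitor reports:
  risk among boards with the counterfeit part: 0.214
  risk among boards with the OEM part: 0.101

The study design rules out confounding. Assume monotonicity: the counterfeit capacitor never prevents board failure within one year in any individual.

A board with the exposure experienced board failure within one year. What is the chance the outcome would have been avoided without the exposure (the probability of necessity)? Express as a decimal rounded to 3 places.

Let p₁ = 0.214, p₀ = 0.101.
Under exogeneity and monotonicity, PN = (p₁ − p₀) / p₁.
PN = (0.214 − 0.101) / 0.214 = 0.113 / 0.214 ≈ 0.5280

PN ≈ 0.528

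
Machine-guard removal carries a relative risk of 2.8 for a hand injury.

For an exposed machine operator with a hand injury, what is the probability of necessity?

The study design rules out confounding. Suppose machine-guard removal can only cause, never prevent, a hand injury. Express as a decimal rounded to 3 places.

PN ≈ 0.643

Under exogeneity and monotonicity, PN = (RR − 1) / RR = 1 − 1/RR.
PN = (2.8 − 1) / 2.8 = 1.8 / 2.8 ≈ 0.6429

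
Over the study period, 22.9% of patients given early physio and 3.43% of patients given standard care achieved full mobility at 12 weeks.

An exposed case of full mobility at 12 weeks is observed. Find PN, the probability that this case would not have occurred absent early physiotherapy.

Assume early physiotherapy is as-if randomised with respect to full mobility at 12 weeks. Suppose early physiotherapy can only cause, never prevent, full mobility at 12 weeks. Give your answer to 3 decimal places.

p₁ = 0.229, p₀ = 0.0343.
Under exogeneity and monotonicity, PN = (p₁ − p₀) / p₁.
PN = (0.229 − 0.0343) / 0.229 = 0.1947 / 0.229 ≈ 0.8502

PN ≈ 0.850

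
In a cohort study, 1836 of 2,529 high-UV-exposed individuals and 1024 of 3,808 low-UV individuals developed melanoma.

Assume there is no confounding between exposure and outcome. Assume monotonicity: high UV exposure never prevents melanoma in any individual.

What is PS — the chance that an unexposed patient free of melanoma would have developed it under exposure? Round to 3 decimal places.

p₁ = P(outcome | exposed) = 1836/2529 = 0.72598
p₀ = P(outcome | unexposed) = 1024/3808 = 0.26891
Under exogeneity and monotonicity, PS = (p₁ − p₀) / (1 − p₀).
PS = (0.72598 − 0.26891) / (1 − 0.26891) = 0.45707 / 0.73109 ≈ 0.6252

PS ≈ 0.625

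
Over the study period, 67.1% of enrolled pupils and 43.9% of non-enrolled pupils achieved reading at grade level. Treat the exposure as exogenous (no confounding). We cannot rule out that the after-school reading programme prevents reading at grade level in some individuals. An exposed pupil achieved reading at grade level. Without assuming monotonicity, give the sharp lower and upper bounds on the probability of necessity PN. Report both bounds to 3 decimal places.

0.346 ≤ PN ≤ 0.836

p₁ = 0.671, p₀ = 0.439.
Under exogeneity alone the bounds on PN are max{0,(p₁−p₀)/p₁} ≤ PN ≤ min{1,(1−p₀)/p₁}.
  lower = (p₁ − p₀)/p₁ = 0.232 / 0.671 ≈ 0.3458
  upper = min{1, (1 − p₀)/p₁} = 0.561 / 0.671 ≈ 0.8361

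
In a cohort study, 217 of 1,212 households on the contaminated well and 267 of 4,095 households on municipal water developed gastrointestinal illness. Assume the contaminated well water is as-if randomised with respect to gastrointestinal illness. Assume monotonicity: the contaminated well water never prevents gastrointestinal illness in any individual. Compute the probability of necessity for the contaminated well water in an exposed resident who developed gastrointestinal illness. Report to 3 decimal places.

p₁ = P(outcome | exposed) = 217/1212 = 0.17904
p₀ = P(outcome | unexposed) = 267/4095 = 0.065201
Under exogeneity and monotonicity, PN = (p₁ − p₀) / p₁.
PN = (0.17904 − 0.065201) / 0.17904 = 0.11384 / 0.17904 ≈ 0.6358

PN ≈ 0.636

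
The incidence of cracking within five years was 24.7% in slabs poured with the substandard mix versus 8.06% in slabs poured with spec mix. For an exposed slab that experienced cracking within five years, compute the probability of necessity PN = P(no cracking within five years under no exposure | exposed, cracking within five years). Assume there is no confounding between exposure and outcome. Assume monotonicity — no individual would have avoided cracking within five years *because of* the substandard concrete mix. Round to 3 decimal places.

p₁ = 0.247, p₀ = 0.0806.
Under exogeneity and monotonicity, PN = (p₁ − p₀) / p₁.
PN = (0.247 − 0.0806) / 0.247 = 0.1664 / 0.247 ≈ 0.6737

PN ≈ 0.674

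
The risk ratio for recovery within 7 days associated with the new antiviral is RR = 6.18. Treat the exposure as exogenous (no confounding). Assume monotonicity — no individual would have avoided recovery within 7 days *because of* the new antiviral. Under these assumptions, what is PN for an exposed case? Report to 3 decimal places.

PN ≈ 0.838

Under exogeneity and monotonicity, PN = (RR − 1) / RR = 1 − 1/RR.
PN = (6.18 − 1) / 6.18 = 5.18 / 6.18 ≈ 0.8382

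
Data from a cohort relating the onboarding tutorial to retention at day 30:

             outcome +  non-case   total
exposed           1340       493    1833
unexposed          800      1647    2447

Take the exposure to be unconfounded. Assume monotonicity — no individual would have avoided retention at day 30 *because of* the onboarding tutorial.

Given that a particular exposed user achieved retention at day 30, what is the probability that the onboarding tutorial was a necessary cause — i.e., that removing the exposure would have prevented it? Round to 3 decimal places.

PN ≈ 0.553

p₁ = P(outcome | exposed) = 1340/1833 = 0.73104
p₀ = P(outcome | unexposed) = 800/2447 = 0.32693
Under exogeneity and monotonicity, PN = (p₁ − p₀) / p₁.
PN = (0.73104 − 0.32693) / 0.73104 = 0.40411 / 0.73104 ≈ 0.5528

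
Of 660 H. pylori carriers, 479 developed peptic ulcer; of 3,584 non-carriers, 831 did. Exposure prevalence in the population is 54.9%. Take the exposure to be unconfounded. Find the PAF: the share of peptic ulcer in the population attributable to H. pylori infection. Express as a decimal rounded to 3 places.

PAF ≈ 0.539

p₁ = P(outcome | exposed) = 479/660 = 0.72576
p₀ = P(outcome | unexposed) = 831/3584 = 0.23186
Overall risk P(Y=1) = π·p₁ + (1−π)·p₀ = 0.549×0.72576 + 0.451×0.23186 = 0.50301.
Under exogeneity, PAF = [P(Y=1) − p₀] / P(Y=1).
PAF = (0.50301 − 0.23186) / 0.50301 ≈ 0.5390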